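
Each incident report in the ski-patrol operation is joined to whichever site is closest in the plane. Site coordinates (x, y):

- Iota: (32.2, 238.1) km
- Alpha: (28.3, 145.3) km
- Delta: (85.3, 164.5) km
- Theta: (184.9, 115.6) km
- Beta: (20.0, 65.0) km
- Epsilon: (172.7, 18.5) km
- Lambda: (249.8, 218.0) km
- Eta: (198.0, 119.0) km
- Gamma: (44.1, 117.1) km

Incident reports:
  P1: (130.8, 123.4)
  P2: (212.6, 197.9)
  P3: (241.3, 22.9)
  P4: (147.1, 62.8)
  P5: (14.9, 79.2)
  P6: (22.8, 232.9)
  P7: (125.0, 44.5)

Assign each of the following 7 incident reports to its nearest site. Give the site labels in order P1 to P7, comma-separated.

Theta, Lambda, Epsilon, Epsilon, Beta, Iota, Epsilon

P1 → Theta (d²=2987.65)
P2 → Lambda (d²=1787.85)
P3 → Epsilon (d²=4725.32)
P4 → Epsilon (d²=2617.85)
P5 → Beta (d²=227.65)
P6 → Iota (d²=115.40)
P7 → Epsilon (d²=2951.29)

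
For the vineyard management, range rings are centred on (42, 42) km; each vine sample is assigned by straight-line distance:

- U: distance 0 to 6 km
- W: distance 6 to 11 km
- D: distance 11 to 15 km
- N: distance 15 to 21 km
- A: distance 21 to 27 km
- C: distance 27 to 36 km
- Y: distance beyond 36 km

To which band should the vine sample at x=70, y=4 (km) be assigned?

Distance = √((70−42)² + (4−42)²) = √(784.000 + 1444.000) = 47.202 km.
36 ≤ 47.202 < ∞ → Y.

Y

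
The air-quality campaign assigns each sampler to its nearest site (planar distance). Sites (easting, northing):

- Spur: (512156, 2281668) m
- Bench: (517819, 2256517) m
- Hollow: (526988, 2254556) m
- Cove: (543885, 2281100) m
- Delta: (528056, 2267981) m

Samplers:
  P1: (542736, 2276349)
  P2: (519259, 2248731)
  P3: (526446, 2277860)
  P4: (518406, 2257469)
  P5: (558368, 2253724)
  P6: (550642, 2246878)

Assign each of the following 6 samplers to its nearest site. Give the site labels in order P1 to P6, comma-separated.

Cove, Bench, Delta, Bench, Cove, Hollow

P1 → Cove (d²=23892202.00)
P2 → Bench (d²=62695396.00)
P3 → Delta (d²=100186741.00)
P4 → Bench (d²=1250873.00)
P5 → Cove (d²=959202665.00)
P6 → Hollow (d²=618463400.00)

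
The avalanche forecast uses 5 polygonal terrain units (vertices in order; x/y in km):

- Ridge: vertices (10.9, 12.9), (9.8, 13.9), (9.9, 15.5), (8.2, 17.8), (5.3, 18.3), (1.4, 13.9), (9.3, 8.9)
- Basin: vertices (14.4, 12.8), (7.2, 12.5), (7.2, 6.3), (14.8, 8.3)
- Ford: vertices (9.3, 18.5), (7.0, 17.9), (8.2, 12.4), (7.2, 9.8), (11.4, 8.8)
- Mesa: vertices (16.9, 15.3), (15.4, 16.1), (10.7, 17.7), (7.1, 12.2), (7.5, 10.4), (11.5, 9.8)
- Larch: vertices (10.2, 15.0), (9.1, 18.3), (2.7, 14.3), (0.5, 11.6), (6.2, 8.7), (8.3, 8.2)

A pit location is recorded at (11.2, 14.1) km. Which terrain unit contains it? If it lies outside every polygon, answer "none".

Cast a ray rightward from (11.2, 14.1). For each polygon, the edges (by vertex number in listed order) whose endpoints lie on opposite sides of y = 14.1, where each meets that height, and whether that is right or left of the point:
Ridge: 2–3 at x≈9.81 (left), 5–6 at x≈1.58 (left) → 0 crossings.
Basin: no edge straddles that height → 0 crossings.
Ford: 2–3 at x≈7.83 (left), 5–1 at x≈10.25 (left) → 0 crossings.
Mesa: 3–4 at x≈8.34 (left), 6–1 at x≈15.72 (right) → 1 crossing.
Larch: 3–4 at x≈2.54 (left), 6–1 at x≈9.95 (left) → 0 crossings.
Only Mesa has an odd count, so the point is inside Mesa.

Mesa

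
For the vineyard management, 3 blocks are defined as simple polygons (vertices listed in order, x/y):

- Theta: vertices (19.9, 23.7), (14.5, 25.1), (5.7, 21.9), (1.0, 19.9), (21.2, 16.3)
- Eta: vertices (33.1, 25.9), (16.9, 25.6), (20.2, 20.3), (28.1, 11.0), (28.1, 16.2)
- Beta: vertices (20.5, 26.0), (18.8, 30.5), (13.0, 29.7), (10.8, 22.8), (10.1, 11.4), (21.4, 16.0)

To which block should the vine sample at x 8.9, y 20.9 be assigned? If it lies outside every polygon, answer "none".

Cast a ray rightward from (8.9, 20.9). For each polygon, the edges (by vertex number in listed order) whose endpoints lie on opposite sides of y = 20.9, where each meets that height, and whether that is right or left of the point:
Theta: 3–4 at x≈3.35 (left), 5–1 at x≈20.39 (right) → 1 crossing.
Eta: 2–3 at x≈19.83 (right), 5–1 at x≈30.52 (right) → 2 crossings.
Beta: 4–5 at x≈10.68 (right), 6–1 at x≈20.96 (right) → 2 crossings.
Only Theta has an odd count, so the point is inside Theta.

Theta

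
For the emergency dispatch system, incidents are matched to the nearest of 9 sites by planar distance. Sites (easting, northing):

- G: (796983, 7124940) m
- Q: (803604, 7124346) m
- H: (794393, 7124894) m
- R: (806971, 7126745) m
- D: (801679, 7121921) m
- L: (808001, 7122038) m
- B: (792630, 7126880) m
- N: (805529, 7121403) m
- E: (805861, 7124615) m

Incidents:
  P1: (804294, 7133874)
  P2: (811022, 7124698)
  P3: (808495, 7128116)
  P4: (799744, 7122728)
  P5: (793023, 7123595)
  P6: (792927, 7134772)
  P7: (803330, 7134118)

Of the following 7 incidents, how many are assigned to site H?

P1 → R
P2 → L
P3 → R
P4 → D
P5 → H
P6 → B
P7 → R
1 of the 7 goes to H.

1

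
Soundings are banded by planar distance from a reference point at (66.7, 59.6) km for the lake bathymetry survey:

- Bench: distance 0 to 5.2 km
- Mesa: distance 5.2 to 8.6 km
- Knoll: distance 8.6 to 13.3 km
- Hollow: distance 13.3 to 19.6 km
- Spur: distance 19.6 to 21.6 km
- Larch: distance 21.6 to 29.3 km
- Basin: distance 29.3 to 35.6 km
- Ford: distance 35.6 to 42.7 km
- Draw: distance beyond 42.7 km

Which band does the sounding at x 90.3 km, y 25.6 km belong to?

Ford

Distance = √((90.3−66.7)² + (25.6−59.6)²) = √(556.960 + 1156.000) = 41.388 km.
35.6 ≤ 41.388 < 42.7 → Ford.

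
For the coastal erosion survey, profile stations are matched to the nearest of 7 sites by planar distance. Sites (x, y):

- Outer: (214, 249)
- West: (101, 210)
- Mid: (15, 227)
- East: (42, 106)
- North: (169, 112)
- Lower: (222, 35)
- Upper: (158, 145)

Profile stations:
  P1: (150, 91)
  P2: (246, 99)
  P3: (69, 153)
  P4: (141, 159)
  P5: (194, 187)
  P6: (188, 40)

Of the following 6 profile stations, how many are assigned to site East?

1

P1 → North
P2 → Lower
P3 → East
P4 → Upper
P5 → Upper
P6 → Lower
1 of the 6 goes to East.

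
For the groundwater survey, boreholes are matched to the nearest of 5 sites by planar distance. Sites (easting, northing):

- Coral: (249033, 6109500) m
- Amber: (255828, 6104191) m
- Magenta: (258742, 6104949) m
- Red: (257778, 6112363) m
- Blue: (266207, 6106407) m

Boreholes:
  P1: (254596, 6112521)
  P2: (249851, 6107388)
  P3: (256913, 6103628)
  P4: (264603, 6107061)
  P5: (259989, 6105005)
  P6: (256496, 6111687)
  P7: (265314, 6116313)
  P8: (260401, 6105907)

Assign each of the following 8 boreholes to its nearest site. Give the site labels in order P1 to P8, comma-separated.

Red, Coral, Amber, Blue, Magenta, Red, Red, Magenta

P1 → Red (d²=10150088.00)
P2 → Coral (d²=5129668.00)
P3 → Amber (d²=1494194.00)
P4 → Blue (d²=3000532.00)
P5 → Magenta (d²=1558145.00)
P6 → Red (d²=2100500.00)
P7 → Red (d²=72393796.00)
P8 → Magenta (d²=3670045.00)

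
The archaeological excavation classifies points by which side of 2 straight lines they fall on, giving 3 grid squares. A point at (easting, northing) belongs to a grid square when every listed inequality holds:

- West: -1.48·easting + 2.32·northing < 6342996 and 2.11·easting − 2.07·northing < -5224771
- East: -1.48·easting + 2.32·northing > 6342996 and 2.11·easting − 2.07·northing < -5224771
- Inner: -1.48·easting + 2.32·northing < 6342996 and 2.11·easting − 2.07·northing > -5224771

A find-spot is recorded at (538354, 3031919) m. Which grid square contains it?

Inner

-1.48·538354 + 2.32·3031919 = 6237288.160, which is < 6342996
2.11·538354 − 2.07·3031919 = -5140145.390, which is > -5224771
This sign pattern matches Inner.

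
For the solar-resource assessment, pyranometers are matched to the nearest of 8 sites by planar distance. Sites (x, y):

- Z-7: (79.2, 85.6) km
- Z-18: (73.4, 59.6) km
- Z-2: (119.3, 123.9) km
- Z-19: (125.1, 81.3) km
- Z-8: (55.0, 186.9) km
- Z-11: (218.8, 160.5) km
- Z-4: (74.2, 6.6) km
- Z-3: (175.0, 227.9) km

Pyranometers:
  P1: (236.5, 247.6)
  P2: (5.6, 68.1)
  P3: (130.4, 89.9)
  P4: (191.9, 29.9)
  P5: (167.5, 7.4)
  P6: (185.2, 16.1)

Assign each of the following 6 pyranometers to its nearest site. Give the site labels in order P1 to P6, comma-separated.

P1 → Z-3 (d²=4170.34)
P2 → Z-18 (d²=4669.09)
P3 → Z-19 (d²=102.05)
P4 → Z-19 (d²=7104.20)
P5 → Z-19 (d²=7258.97)
P6 → Z-19 (d²=7863.05)

Z-3, Z-18, Z-19, Z-19, Z-19, Z-19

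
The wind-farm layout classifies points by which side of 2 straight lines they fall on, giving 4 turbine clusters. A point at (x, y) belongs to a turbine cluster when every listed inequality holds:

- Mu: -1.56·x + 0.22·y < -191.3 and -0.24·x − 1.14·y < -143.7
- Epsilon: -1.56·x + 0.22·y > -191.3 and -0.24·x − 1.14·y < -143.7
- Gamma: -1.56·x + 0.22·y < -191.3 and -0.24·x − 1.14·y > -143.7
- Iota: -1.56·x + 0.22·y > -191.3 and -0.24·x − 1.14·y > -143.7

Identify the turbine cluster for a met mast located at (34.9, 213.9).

Epsilon

-1.56·34.9 + 0.22·213.9 = -7.386, which is > -191.3
-0.24·34.9 − 1.14·213.9 = -252.222, which is < -143.7
This sign pattern matches Epsilon.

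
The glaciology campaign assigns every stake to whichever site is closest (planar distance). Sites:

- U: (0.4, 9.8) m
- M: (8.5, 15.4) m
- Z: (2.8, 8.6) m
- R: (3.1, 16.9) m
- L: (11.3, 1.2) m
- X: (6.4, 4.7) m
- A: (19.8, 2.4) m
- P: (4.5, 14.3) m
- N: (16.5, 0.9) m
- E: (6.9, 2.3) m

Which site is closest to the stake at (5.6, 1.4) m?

E

Squared distances to each site:
U: 97.600; M: 204.410; Z: 59.680; R: 246.500; L: 32.530; X: 11.530; A: 202.640; P: 167.620; N: 119.060; E: 2.500.
Minimum at E.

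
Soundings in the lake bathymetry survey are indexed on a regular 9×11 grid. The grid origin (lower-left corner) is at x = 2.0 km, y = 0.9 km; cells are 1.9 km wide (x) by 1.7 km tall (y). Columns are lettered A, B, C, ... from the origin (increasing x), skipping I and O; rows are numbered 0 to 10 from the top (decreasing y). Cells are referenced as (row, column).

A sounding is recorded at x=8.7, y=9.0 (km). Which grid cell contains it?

(6, D)

Column index: ⌊(8.7 − 2.0) / 1.9⌋ = ⌊3.526⌋ = 3 → column D
Row offset from origin: ⌊(9.0 − 0.9) / 1.7⌋ = ⌊4.765⌋ = 4 → row 6 (counted from top)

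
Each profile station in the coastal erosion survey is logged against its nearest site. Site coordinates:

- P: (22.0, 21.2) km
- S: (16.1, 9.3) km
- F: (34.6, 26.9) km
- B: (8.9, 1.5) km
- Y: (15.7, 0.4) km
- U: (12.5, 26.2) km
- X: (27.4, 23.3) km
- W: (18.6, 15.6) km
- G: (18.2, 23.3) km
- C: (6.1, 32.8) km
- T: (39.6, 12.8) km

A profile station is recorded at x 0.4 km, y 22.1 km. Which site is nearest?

Squared distances to each site:
P: 467.370; S: 410.330; F: 1192.680; B: 496.610; Y: 704.980; U: 163.220; X: 730.440; W: 373.490; G: 318.280; C: 146.980; T: 1623.130.
Minimum at C.

C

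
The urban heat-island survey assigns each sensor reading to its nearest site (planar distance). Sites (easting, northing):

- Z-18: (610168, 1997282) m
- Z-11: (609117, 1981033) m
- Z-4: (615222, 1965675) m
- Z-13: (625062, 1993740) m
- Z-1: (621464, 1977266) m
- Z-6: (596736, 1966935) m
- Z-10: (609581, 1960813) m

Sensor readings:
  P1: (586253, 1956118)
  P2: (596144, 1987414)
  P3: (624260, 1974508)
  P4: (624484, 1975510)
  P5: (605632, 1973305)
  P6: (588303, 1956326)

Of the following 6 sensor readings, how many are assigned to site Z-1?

P1 → Z-6
P2 → Z-11
P3 → Z-1
P4 → Z-1
P5 → Z-11
P6 → Z-6
2 of the 6 go to Z-1.

2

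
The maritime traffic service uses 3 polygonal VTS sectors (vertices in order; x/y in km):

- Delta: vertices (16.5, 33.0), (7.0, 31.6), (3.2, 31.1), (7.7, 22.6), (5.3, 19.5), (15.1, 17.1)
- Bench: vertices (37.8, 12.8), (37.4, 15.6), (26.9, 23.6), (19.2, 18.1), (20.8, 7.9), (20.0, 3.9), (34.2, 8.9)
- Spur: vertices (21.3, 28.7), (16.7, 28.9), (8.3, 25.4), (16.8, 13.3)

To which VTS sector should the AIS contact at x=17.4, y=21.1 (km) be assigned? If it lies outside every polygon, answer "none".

Spur

Cast a ray rightward from (17.4, 21.1). For each polygon, the edges (by vertex number in listed order) whose endpoints lie on opposite sides of y = 21.1, where each meets that height, and whether that is right or left of the point:
Delta: 4–5 at x≈6.54 (left), 6–1 at x≈15.45 (left) → 0 crossings.
Bench: 2–3 at x≈30.18 (right), 3–4 at x≈23.40 (right) → 2 crossings.
Spur: 3–4 at x≈11.32 (left), 4–1 at x≈19.08 (right) → 1 crossing.
Only Spur has an odd count, so the point is inside Spur.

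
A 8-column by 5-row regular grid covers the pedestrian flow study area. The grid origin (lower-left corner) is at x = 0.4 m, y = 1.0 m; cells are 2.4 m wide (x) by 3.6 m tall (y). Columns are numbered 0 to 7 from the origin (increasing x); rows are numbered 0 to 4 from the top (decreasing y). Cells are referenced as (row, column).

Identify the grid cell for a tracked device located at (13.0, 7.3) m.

Column index: ⌊(13.0 − 0.4) / 2.4⌋ = ⌊5.250⌋ = 5
Row offset from origin: ⌊(7.3 − 1.0) / 3.6⌋ = ⌊1.750⌋ = 1 → row 3 (counted from top)

(3, 5)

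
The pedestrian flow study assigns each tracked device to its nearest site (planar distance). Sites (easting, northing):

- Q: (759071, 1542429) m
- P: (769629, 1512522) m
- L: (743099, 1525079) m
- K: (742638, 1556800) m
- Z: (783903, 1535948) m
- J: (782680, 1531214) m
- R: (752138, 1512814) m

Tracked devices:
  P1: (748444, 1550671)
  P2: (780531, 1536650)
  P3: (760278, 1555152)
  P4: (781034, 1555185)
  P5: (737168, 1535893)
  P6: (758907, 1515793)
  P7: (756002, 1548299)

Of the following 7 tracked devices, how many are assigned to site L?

P1 → K
P2 → Z
P3 → Q
P4 → Z
P5 → L
P6 → R
P7 → Q
1 of the 7 goes to L.

1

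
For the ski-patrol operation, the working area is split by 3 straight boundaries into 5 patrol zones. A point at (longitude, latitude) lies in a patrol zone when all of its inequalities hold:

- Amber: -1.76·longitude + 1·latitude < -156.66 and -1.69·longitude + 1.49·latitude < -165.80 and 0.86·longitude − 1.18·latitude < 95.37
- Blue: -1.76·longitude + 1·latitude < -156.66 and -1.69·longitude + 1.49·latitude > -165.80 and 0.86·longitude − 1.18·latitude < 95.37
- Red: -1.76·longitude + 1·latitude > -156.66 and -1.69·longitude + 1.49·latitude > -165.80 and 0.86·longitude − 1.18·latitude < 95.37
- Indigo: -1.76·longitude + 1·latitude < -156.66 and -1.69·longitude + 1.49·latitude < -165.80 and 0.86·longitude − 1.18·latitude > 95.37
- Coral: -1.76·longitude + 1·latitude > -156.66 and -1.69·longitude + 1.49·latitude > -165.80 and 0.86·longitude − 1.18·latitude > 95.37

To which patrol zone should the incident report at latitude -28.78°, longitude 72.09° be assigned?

-1.76·72.09 + 1·-28.78 = -155.658, which is > -156.66
-1.69·72.09 + 1.49·-28.78 = -164.714, which is > -165.80
0.86·72.09 − 1.18·-28.78 = 95.958, which is > 95.37
This sign pattern matches Coral.

Coral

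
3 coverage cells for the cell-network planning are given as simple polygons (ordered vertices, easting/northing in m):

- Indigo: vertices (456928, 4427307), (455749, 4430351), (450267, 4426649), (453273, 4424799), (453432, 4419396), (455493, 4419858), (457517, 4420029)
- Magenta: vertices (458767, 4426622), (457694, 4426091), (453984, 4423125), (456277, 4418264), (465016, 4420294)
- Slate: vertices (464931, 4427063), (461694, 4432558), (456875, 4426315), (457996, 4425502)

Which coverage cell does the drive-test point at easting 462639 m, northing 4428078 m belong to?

Cast a ray rightward from (462639, 4428078). For each polygon, the edges (by vertex number in listed order) whose endpoints lie on opposite sides of northing = 4428078, where each meets that height, and whether that is right or left of the point:
Indigo: 1–2 at easting≈456629.4 (left), 2–3 at easting≈452383.1 (left) → 0 crossings.
Magenta: no edge straddles that height → 0 crossings.
Slate: 1–2 at easting≈464333.1 (right), 2–3 at easting≈458235.9 (left) → 1 crossing.
Only Slate has an odd count, so the point is inside Slate.

Slate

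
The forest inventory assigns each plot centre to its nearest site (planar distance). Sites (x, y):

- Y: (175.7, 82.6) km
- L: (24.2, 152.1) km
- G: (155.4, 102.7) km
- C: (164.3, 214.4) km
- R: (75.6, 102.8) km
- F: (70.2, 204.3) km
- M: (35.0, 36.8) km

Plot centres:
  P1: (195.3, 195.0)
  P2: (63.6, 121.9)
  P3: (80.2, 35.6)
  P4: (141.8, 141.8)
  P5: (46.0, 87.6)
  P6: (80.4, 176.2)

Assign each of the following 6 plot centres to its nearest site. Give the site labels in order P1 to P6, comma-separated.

P1 → C (d²=1337.36)
P2 → R (d²=508.81)
P3 → M (d²=2044.48)
P4 → G (d²=1713.77)
P5 → R (d²=1107.20)
P6 → F (d²=893.65)

C, R, M, G, R, F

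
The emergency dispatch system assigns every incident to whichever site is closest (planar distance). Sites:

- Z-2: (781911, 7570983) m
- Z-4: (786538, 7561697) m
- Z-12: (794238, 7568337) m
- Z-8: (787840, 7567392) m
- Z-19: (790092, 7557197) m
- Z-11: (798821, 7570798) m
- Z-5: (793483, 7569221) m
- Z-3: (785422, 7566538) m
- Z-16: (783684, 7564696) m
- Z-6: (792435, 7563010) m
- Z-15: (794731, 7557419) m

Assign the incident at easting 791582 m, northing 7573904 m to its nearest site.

Squared distances to each site:
Z-2: 102060482.000; Z-4: 174452785.000; Z-12: 38045825.000; Z-8: 56408708.000; Z-19: 281343949.000; Z-11: 62050357.000; Z-5: 25544290.000; Z-3: 92203556.000; Z-16: 147165668.000; Z-6: 119406845.000; Z-15: 281671426.000.
Minimum at Z-5.

Z-5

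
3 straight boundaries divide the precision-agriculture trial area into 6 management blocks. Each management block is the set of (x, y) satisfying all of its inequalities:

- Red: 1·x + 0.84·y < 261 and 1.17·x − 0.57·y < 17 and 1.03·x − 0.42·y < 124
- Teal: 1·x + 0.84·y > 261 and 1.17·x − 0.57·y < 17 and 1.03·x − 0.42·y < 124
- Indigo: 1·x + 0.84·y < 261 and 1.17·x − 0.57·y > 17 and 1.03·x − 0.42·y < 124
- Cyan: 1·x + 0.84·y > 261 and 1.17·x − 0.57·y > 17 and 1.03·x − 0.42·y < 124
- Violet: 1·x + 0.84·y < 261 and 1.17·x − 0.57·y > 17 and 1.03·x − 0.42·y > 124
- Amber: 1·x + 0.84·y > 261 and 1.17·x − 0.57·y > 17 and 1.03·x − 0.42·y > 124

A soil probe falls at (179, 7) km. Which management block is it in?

Violet

1·179 + 0.84·7 = 184.880, which is < 261
1.17·179 − 0.57·7 = 205.440, which is > 17
1.03·179 − 0.42·7 = 181.430, which is > 124
This sign pattern matches Violet.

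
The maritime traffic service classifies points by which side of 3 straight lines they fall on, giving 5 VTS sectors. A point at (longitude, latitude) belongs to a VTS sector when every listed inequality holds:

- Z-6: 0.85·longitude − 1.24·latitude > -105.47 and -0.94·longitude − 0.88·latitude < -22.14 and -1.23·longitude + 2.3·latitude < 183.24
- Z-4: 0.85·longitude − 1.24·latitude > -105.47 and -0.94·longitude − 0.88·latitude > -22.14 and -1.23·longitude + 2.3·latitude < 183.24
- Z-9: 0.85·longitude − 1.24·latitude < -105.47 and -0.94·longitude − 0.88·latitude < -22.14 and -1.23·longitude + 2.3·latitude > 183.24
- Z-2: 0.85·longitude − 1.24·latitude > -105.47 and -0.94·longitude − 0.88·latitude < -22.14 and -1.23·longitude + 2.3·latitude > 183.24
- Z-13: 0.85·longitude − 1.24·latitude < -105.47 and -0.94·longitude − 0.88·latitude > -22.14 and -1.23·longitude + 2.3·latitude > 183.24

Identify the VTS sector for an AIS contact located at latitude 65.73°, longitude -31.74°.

Z-9

0.85·-31.74 − 1.24·65.73 = -108.484, which is < -105.47
-0.94·-31.74 − 0.88·65.73 = -28.007, which is < -22.14
-1.23·-31.74 + 2.3·65.73 = 190.219, which is > 183.24
This sign pattern matches Z-9.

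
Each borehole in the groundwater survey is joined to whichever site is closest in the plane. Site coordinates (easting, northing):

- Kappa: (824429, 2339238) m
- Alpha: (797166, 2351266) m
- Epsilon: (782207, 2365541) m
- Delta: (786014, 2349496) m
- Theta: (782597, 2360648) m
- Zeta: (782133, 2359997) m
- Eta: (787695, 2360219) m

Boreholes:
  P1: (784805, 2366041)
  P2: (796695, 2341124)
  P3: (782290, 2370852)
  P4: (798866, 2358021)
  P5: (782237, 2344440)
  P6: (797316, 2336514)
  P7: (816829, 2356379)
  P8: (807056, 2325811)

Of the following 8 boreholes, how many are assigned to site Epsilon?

P1 → Epsilon
P2 → Alpha
P3 → Epsilon
P4 → Alpha
P5 → Delta
P6 → Alpha
P7 → Kappa
P8 → Kappa
2 of the 8 go to Epsilon.

2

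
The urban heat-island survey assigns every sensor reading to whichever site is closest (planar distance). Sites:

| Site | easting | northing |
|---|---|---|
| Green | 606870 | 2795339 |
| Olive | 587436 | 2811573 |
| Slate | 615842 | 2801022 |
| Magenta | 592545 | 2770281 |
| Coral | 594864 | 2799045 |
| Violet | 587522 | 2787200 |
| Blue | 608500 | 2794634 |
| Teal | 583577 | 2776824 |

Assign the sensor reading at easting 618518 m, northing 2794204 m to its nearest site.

Slate

Squared distances to each site:
Green: 136964129.000; Olive: 1267772885.000; Slate: 53646100.000; Magenta: 1246906658.000; Coral: 582946997.000; Violet: 1009808032.000; Blue: 100545224.000; Teal: 1522937881.000.
Minimum at Slate.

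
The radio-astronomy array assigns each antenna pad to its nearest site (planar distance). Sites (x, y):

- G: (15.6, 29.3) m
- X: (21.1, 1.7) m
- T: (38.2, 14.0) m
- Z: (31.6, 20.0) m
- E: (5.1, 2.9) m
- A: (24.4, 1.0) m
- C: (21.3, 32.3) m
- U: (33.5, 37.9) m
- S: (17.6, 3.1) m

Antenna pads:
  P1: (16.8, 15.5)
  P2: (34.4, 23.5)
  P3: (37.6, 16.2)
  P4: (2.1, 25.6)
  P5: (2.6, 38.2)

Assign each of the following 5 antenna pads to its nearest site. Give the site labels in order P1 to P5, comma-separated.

S, Z, T, G, G

P1 → S (d²=154.40)
P2 → Z (d²=20.09)
P3 → T (d²=5.20)
P4 → G (d²=195.94)
P5 → G (d²=248.21)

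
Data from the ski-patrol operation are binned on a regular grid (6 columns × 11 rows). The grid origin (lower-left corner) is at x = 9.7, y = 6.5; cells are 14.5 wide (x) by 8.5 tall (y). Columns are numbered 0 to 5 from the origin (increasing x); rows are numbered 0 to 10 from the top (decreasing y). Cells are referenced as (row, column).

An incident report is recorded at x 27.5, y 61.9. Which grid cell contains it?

Column index: ⌊(27.5 − 9.7) / 14.5⌋ = ⌊1.228⌋ = 1
Row offset from origin: ⌊(61.9 − 6.5) / 8.5⌋ = ⌊6.518⌋ = 6 → row 4 (counted from top)

(4, 1)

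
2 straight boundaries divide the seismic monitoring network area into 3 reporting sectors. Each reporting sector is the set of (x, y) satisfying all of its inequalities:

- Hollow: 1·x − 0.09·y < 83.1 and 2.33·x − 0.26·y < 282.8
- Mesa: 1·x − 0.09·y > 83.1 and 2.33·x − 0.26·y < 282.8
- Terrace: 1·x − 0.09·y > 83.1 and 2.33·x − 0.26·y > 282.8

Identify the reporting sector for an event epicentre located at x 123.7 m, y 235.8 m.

Mesa

1·123.7 − 0.09·235.8 = 102.478, which is > 83.1
2.33·123.7 − 0.26·235.8 = 226.913, which is < 282.8
This sign pattern matches Mesa.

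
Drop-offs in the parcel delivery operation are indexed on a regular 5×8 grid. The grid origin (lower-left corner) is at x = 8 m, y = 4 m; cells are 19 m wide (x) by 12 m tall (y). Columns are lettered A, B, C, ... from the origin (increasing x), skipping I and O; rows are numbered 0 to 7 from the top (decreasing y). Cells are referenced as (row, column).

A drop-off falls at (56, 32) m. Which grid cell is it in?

(5, C)

Column index: ⌊(56 − 8) / 19⌋ = ⌊2.526⌋ = 2 → column C
Row offset from origin: ⌊(32 − 4) / 12⌋ = ⌊2.333⌋ = 2 → row 5 (counted from top)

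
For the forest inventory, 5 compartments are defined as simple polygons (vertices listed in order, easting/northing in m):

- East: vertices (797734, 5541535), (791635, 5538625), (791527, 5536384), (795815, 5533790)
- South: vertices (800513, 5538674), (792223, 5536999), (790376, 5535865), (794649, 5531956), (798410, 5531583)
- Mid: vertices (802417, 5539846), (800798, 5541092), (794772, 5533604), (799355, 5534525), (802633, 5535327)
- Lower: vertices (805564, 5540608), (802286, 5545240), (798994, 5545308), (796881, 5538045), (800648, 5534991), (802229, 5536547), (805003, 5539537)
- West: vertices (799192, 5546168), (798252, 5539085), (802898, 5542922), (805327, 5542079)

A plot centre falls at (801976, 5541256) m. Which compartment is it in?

Lower

Cast a ray rightward from (801976, 5541256). For each polygon, the edges (by vertex number in listed order) whose endpoints lie on opposite sides of northing = 5541256, where each meets that height, and whether that is right or left of the point:
East: 1–2 at easting≈797149.3 (left), 4–1 at easting≈797664.9 (left) → 0 crossings.
South: no edge straddles that height → 0 crossings.
Mid: no edge straddles that height → 0 crossings.
Lower: 1–2 at easting≈805105.4 (right), 3–4 at easting≈797815.2 (left) → 1 crossing.
West: 1–2 at easting≈798540.1 (left), 2–3 at easting≈800880.7 (left) → 0 crossings.
Only Lower has an odd count, so the point is inside Lower.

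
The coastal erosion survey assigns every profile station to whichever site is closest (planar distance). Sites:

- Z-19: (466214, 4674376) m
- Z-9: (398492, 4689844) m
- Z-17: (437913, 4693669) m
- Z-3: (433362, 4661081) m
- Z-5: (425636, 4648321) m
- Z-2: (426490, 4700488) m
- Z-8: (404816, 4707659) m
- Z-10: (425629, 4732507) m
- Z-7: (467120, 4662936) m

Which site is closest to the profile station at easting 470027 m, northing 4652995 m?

Z-7

Squared distances to each site:
Z-19: 471686130.000; Z-9: 6475105026.000; Z-17: 2685683272.000; Z-3: 1409705621.000; Z-5: 1992407157.000; Z-2: 4151055418.000; Z-8: 7240627417.000; Z-10: 8293340548.000; Z-7: 107274130.000.
Minimum at Z-7.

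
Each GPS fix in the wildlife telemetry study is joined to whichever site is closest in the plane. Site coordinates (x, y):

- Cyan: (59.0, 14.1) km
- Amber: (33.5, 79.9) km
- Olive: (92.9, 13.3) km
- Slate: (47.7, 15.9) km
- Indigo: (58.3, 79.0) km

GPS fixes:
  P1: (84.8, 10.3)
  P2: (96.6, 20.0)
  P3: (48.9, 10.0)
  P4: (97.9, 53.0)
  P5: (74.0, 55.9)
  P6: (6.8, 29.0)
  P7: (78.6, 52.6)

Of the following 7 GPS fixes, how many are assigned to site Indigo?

2

P1 → Olive
P2 → Olive
P3 → Slate
P4 → Olive
P5 → Indigo
P6 → Slate
P7 → Indigo
2 of the 7 go to Indigo.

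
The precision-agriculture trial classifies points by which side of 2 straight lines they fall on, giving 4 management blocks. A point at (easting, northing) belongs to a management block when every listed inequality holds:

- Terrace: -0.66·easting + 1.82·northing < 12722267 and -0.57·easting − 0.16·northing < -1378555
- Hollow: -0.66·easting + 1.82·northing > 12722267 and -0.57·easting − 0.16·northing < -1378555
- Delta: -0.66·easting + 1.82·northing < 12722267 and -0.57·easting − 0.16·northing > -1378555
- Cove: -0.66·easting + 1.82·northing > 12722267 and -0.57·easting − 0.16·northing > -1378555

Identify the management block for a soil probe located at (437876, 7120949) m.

-0.66·437876 + 1.82·7120949 = 12671129.020, which is < 12722267
-0.57·437876 − 0.16·7120949 = -1388941.160, which is < -1378555
This sign pattern matches Terrace.

Terrace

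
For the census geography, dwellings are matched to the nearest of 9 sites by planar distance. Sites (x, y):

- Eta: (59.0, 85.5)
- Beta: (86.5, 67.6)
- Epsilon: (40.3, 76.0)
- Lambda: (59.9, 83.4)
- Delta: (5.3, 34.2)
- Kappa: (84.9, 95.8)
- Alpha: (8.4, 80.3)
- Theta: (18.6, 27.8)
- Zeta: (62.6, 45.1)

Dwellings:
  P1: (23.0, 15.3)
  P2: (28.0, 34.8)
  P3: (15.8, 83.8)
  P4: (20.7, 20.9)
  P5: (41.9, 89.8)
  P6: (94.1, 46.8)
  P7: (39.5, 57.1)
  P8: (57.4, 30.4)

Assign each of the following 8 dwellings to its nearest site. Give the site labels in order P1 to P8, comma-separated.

P1 → Theta (d²=175.61)
P2 → Theta (d²=137.36)
P3 → Alpha (d²=67.01)
P4 → Theta (d²=52.02)
P5 → Epsilon (d²=193.00)
P6 → Beta (d²=490.40)
P7 → Epsilon (d²=357.85)
P8 → Zeta (d²=243.13)

Theta, Theta, Alpha, Theta, Epsilon, Beta, Epsilon, Zeta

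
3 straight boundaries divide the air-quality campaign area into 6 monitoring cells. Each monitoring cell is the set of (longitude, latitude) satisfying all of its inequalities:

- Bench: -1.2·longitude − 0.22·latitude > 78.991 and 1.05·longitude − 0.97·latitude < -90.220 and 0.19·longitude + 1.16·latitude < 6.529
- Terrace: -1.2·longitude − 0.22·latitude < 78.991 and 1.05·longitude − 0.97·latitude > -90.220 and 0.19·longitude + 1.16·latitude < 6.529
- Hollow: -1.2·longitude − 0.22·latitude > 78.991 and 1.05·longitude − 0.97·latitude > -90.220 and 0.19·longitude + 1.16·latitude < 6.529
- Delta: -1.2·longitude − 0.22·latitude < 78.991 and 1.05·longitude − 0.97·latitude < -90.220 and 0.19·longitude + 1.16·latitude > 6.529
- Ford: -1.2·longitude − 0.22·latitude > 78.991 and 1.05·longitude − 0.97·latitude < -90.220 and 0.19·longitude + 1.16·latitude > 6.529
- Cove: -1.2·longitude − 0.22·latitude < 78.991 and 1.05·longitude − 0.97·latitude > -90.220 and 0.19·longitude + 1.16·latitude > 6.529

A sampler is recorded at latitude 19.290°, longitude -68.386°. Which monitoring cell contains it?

Delta

-1.2·-68.386 − 0.22·19.290 = 77.819, which is < 78.991
1.05·-68.386 − 0.97·19.290 = -90.517, which is < -90.220
0.19·-68.386 + 1.16·19.290 = 9.383, which is > 6.529
This sign pattern matches Delta.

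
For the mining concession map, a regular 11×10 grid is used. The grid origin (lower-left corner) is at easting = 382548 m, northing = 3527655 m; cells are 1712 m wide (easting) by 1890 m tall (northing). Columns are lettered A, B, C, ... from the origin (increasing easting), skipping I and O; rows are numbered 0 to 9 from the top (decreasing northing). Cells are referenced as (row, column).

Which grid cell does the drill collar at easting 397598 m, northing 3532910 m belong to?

(7, J)

Column index: ⌊(397598 − 382548) / 1712⌋ = ⌊8.791⌋ = 8 → column J
Row offset from origin: ⌊(3532910 − 3527655) / 1890⌋ = ⌊2.780⌋ = 2 → row 7 (counted from top)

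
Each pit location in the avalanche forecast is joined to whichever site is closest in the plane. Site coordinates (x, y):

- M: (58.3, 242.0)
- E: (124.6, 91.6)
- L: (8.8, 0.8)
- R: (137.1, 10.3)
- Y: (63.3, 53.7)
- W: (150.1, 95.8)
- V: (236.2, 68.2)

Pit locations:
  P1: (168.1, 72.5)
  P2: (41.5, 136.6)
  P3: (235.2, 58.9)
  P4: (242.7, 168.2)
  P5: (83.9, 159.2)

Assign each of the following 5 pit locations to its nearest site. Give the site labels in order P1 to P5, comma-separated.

P1 → W (d²=866.89)
P2 → Y (d²=7347.65)
P3 → V (d²=87.49)
P4 → V (d²=10042.25)
P5 → E (d²=6226.25)

W, Y, V, V, E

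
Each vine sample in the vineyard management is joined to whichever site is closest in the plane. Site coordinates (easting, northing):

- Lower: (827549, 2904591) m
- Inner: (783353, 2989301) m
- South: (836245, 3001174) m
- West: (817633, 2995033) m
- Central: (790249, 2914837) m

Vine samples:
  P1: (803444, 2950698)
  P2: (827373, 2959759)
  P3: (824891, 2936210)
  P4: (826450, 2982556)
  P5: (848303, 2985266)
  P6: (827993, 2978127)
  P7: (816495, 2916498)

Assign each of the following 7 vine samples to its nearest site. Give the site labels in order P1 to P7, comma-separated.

P1 → Central (d²=1460119346.00)
P2 → West (d²=1339122676.00)
P3 → Lower (d²=1006826125.00)
P4 → West (d²=233415018.00)
P5 → South (d²=398459828.00)
P6 → West (d²=393142436.00)
P7 → Lower (d²=263967565.00)

Central, West, Lower, West, South, West, Lower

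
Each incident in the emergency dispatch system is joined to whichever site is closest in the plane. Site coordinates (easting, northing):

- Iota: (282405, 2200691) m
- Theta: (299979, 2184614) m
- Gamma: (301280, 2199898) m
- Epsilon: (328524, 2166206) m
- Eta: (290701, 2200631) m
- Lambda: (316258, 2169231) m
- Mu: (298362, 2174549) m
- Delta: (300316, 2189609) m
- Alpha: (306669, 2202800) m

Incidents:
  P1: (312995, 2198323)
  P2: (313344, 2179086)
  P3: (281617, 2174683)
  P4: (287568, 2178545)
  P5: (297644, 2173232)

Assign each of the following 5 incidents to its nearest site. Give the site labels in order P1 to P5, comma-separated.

P1 → Alpha (d²=60061805.00)
P2 → Lambda (d²=105612421.00)
P3 → Mu (d²=280412981.00)
P4 → Mu (d²=132478452.00)
P5 → Mu (d²=2250013.00)

Alpha, Lambda, Mu, Mu, Mu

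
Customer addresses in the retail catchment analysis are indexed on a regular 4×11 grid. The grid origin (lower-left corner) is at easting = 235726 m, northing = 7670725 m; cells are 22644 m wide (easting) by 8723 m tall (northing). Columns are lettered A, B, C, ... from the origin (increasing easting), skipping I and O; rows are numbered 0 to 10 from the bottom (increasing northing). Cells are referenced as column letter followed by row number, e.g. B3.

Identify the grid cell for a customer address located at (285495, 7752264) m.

Column index: ⌊(285495 − 235726) / 22644⌋ = ⌊2.198⌋ = 2 → column C
Row offset from origin: ⌊(7752264 − 7670725) / 8723⌋ = ⌊9.348⌋ = 9 → row 9

C9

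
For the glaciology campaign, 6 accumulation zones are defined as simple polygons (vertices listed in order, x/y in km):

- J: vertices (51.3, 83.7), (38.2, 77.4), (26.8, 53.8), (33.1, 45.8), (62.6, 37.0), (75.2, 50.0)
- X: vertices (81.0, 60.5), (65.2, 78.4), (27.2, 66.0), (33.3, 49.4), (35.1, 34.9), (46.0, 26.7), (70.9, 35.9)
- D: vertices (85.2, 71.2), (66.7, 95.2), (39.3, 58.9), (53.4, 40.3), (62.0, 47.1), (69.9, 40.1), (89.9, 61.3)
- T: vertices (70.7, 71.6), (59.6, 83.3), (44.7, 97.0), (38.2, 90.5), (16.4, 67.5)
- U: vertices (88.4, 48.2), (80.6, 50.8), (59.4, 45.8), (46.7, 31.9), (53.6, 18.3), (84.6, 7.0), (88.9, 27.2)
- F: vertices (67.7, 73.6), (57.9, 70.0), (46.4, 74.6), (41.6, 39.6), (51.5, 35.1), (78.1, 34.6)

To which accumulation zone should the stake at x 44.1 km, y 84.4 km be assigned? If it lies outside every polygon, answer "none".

Cast a ray rightward from (44.1, 84.4). For each polygon, the edges (by vertex number in listed order) whose endpoints lie on opposite sides of y = 84.4, where each meets that height, and whether that is right or left of the point:
J: no edge straddles that height → 0 crossings.
X: no edge straddles that height → 0 crossings.
D: 1–2 at x≈75.03 (right), 2–3 at x≈58.55 (right) → 2 crossings.
T: 2–3 at x≈58.40 (right), 4–5 at x≈32.42 (left) → 1 crossing.
U: no edge straddles that height → 0 crossings.
F: no edge straddles that height → 0 crossings.
Only T has an odd count, so the point is inside T.

T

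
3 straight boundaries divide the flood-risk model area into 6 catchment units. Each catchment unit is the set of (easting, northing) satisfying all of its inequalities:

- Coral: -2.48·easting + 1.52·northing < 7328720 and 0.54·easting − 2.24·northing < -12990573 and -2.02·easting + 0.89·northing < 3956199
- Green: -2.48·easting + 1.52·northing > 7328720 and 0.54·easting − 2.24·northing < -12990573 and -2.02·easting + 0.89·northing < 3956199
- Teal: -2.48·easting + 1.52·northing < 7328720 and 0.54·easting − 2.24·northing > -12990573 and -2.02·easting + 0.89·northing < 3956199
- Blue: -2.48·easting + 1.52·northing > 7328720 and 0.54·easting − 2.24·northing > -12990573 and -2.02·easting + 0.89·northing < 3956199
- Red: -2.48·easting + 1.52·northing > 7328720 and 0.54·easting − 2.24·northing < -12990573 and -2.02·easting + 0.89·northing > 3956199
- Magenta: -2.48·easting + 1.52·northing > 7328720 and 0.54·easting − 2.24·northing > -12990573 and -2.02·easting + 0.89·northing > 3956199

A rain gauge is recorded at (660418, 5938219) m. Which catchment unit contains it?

-2.48·660418 + 1.52·5938219 = 7388256.240, which is > 7328720
0.54·660418 − 2.24·5938219 = -12944984.840, which is > -12990573
-2.02·660418 + 0.89·5938219 = 3950970.550, which is < 3956199
This sign pattern matches Blue.

Blue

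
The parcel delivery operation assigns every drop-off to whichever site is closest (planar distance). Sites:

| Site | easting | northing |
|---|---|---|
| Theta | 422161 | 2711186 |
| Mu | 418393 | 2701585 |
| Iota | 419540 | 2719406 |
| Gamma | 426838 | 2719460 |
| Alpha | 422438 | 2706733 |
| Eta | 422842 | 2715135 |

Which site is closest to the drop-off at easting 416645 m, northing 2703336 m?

Squared distances to each site:
Theta: 92048756.000; Mu: 6121505.000; Iota: 266625925.000; Gamma: 363880625.000; Alpha: 45098458.000; Eta: 177619210.000.
Minimum at Mu.

Mu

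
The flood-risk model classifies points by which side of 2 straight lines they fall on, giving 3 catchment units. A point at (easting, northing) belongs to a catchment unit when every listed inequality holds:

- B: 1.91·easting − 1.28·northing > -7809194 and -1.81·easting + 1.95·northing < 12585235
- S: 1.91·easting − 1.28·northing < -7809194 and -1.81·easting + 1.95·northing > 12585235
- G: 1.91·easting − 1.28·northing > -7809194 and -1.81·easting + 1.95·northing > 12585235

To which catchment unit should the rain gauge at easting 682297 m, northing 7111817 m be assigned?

1.91·682297 − 1.28·7111817 = -7799938.490, which is > -7809194
-1.81·682297 + 1.95·7111817 = 12633085.580, which is > 12585235
This sign pattern matches G.

G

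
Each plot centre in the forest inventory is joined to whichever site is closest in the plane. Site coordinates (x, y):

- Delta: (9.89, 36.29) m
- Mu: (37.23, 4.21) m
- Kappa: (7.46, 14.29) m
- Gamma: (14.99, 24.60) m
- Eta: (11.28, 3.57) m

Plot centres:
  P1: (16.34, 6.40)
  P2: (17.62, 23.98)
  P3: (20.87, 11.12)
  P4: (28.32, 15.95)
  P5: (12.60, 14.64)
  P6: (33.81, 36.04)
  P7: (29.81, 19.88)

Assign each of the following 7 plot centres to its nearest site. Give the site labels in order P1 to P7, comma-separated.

P1 → Eta (d²=33.61)
P2 → Gamma (d²=7.30)
P3 → Eta (d²=148.97)
P4 → Mu (d²=217.22)
P5 → Kappa (d²=26.54)
P6 → Gamma (d²=485.07)
P7 → Gamma (d²=241.91)

Eta, Gamma, Eta, Mu, Kappa, Gamma, Gamma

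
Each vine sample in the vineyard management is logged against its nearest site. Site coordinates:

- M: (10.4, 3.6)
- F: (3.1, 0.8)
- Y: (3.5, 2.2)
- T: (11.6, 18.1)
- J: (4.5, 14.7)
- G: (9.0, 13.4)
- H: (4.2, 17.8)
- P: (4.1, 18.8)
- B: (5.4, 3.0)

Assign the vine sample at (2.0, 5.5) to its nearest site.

Y

Squared distances to each site:
M: 74.170; F: 23.300; Y: 13.140; T: 250.920; J: 90.890; G: 111.410; H: 156.130; P: 181.300; B: 17.810.
Minimum at Y.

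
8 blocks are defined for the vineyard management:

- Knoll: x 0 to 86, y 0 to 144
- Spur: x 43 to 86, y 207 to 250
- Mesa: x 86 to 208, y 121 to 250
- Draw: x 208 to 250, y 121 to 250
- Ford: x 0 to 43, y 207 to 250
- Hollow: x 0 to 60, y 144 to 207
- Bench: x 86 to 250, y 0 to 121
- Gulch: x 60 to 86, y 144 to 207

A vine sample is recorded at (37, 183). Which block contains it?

Hollow

The point has x = 37 and y = 183.
Only Hollow satisfies 0 ≤ x ≤ 60 and 144 ≤ y ≤ 207.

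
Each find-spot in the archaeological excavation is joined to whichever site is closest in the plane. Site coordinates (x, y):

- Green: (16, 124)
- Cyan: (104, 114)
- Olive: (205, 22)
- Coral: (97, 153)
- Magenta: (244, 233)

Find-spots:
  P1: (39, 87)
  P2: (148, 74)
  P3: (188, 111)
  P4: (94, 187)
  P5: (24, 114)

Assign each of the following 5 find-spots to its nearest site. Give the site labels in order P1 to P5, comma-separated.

Green, Cyan, Cyan, Coral, Green

P1 → Green (d²=1898.00)
P2 → Cyan (d²=3536.00)
P3 → Cyan (d²=7065.00)
P4 → Coral (d²=1165.00)
P5 → Green (d²=164.00)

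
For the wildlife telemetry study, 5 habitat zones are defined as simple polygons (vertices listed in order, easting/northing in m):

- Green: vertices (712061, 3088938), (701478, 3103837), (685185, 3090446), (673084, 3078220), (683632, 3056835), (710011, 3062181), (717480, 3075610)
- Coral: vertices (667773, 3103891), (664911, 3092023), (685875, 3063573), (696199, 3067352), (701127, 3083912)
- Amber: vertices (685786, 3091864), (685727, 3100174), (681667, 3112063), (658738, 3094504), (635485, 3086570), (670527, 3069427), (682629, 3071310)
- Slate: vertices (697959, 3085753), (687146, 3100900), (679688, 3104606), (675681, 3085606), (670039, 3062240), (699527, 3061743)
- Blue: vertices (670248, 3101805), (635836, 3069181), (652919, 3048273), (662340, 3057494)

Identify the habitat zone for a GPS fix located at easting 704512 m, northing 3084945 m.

Green

Cast a ray rightward from (704512, 3084945). For each polygon, the edges (by vertex number in listed order) whose endpoints lie on opposite sides of northing = 3084945, where each meets that height, and whether that is right or left of the point:
Green: 3–4 at easting≈679740.2 (left), 7–1 at easting≈713684.5 (right) → 1 crossing.
Coral: 2–3 at easting≈670126.6 (left), 5–1 at easting≈699402.5 (left) → 0 crossings.
Amber: 5–6 at easting≈638806.7 (left), 7–1 at easting≈684723.3 (left) → 0 crossings.
Slate: 4–5 at easting≈675521.4 (left), 6–1 at easting≈698011.8 (left) → 0 crossings.
Blue: 1–2 at easting≈652464.0 (left), 4–1 at easting≈667239.1 (left) → 0 crossings.
Only Green has an odd count, so the point is inside Green.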